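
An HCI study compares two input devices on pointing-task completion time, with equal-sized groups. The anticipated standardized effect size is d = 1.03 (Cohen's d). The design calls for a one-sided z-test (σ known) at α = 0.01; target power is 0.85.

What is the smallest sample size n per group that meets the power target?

n = 22 per group

For power 0.85 need Φ(δ − z_{0.01}) = 0.85, so δ = z_{0.01} + z_{0.15} = 2.326 + 1.036 = 3.363.
δ = d·√(n/2) ⇒ n = 2(δ/d)² = 2 × (3.363 / 1.03)² = 21.32.
Round up to the next whole unit.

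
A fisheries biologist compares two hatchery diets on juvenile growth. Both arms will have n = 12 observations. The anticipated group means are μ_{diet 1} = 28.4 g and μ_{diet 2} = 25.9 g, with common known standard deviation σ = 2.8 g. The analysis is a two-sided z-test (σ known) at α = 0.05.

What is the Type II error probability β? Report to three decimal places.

Standardized effect: d = |μ_{diet 1} − μ_{diet 2}| / σ = |28.4 − 25.9| / 2.8 = 0.8929
Noncentrality parameter: δ = d·√(n/2) = 0.8929 × √(12/2) = 2.1870
Two-sided α = 0.05 → critical value z_{0.025} = 1.960.
Power = Φ(δ − 1.960) + Φ(−δ − 1.960) = Φ(0.227) + Φ(-4.147) = 0.5898 + 0.0000 = 0.5898.
Type II error: β = 1 − power = 1 − 0.5898 = 0.4102.

β ≈ 0.410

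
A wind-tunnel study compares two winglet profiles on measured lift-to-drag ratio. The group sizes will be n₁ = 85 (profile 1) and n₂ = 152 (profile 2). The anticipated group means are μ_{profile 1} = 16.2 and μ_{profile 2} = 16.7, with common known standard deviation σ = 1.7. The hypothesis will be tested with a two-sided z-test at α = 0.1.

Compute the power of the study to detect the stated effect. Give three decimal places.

Power ≈ 0.701

Standardized effect: d = |μ_{profile 1} − μ_{profile 2}| / σ = |16.2 − 16.7| / 1.7 = 0.2941
Noncentrality parameter: δ = d / √(1/n₁ + 1/n₂) = 0.2941 / √(1/85 + 1/152) = 2.1716
Critical value for a two-sided test at α = 0.1: z_{α/2} = 1.645.
Power = Φ(δ − 1.645) + Φ(−δ − 1.645) = Φ(0.527) + Φ(-3.816) = 0.7008 + 0.0001 = 0.7009.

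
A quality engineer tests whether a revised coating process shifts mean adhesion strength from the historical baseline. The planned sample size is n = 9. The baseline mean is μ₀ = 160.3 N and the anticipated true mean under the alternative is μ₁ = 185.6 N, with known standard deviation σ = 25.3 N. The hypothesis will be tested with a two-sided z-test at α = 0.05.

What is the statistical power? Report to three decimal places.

Standardized effect: d = |μ₁ − μ₀| / σ = |185.6 − 160.3| / 25.3 = 1.0000
Noncentrality parameter: δ = d·√n = 1.0000 × √9 = 3.0000
Critical value for a two-sided test at α = 0.05: z_{α/2} = 1.960.
Power = Φ(δ − 1.960) + Φ(−δ − 1.960) = Φ(1.040) + Φ(-4.960) = 0.8508 + 0.0000 = 0.8508.

Power ≈ 0.851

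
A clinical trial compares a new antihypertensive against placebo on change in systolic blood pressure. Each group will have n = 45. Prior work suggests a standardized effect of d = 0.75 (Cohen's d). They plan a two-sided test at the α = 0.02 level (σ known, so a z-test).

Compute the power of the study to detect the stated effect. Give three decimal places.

Power ≈ 0.891

Noncentrality parameter: δ = d·√(n/2) = 0.75 × √(45/2) = 3.5576
Critical value for a two-sided test at α = 0.02: z_{α/2} = 2.326.
Power = Φ(δ − 2.326) + Φ(−δ − 2.326) = Φ(1.231) + Φ(-5.884) = 0.8909 + 0.0000 = 0.8909.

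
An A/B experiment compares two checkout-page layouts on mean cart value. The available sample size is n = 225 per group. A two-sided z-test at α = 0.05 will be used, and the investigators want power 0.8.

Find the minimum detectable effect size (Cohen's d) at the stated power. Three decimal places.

Need Φ(δ − 1.960) = 0.8, so δ = 1.960 + 0.842 = 2.802.
(The second rejection-region term Φ(−δ − z_{α/2}) is negligible and dropped.)
δ = d·√(n/2) ⇒ d = δ/√(n/2) = 2.802/√(225/2) = 0.2641.

d ≈ 0.264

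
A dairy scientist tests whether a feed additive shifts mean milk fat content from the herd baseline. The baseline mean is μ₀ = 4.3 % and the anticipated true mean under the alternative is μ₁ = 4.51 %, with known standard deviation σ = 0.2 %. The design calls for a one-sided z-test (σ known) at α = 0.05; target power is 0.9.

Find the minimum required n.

Standardized effect: d = |μ₁ − μ₀| / σ = |4.51 − 4.3| / 0.2 = 1.0500
For power 0.9 need Φ(δ − z_{0.05}) = 0.9, so δ = z_{0.05} + z_{0.10} = 1.645 + 1.282 = 2.926.
δ = d·√n ⇒ n = (δ/d)² = (2.926 / 1.0500)² = 7.77.
Round up to the next whole unit.

n = 8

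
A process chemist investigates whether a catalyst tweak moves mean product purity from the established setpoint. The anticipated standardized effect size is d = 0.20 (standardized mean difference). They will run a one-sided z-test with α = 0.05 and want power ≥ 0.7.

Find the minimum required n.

n = 118

Set Φ(δ − 1.645) = 0.7; then δ − 1.645 = Φ⁻¹(0.7) = 0.524, giving δ = 2.169.
δ = d·√n ⇒ n = (δ/d)² = (2.169 / 0.20)² = 117.64.
Round up to the next whole unit.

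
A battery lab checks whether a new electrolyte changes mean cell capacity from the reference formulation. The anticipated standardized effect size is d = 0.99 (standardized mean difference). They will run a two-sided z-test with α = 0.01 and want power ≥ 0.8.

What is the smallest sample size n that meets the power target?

Set Φ(δ − 2.576) = 0.8; then δ − 2.576 = Φ⁻¹(0.8) = 0.842, giving δ = 3.417.
(The Φ(−δ − z_{α/2}) term is vanishingly small for δ > 0 and is dropped in the standard sample-size formula.)
δ = d·√n ⇒ n = (δ/d)² = (3.417 / 0.99)² = 11.92.
Rounding up, n = 12.

n = 12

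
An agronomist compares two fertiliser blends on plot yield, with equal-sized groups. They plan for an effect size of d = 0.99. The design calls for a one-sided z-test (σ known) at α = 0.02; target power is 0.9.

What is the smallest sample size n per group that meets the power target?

Set Φ(δ − 2.054) = 0.9; then δ − 2.054 = Φ⁻¹(0.9) = 1.282, giving δ = 3.335.
δ = d·√(n/2) ⇒ n = 2(δ/d)² = 2 × (3.335 / 0.99)² = 22.70.
Rounding up, n = 23 per group.

n = 23 per group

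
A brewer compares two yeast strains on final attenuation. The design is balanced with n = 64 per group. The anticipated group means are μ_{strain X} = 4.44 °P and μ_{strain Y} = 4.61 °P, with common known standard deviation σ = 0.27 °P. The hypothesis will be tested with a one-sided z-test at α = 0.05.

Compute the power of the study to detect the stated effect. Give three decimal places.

Standardized effect: d = |μ_{strain X} − μ_{strain Y}| / σ = |4.44 − 4.61| / 0.27 = 0.6296
Noncentrality parameter: δ = d·√(n/2) = 0.6296 × √(64/2) = 3.5617
One-sided α = 0.05 → critical value z_{0.05} = 1.645.
Power = Φ(δ − 1.645) = Φ(1.917) = 0.9724.

Power ≈ 0.972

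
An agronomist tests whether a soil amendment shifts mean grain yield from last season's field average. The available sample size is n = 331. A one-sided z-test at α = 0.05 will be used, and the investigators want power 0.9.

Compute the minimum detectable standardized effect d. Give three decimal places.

Need Φ(δ − 1.645) = 0.9, so δ = 1.645 + 1.282 = 2.926.
δ = d·√n ⇒ d = δ/√n = 2.926/√331 = 0.1608.

d ≈ 0.161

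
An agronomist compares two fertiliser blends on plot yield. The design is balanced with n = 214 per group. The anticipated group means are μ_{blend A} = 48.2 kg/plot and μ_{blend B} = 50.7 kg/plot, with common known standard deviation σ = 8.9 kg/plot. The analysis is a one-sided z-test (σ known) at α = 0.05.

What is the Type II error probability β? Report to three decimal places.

Standardized effect: d = |μ_{blend A} − μ_{blend B}| / σ = |48.2 − 50.7| / 8.9 = 0.2809
Noncentrality parameter: δ = d·√(n/2) = 0.2809 × √(214/2) = 2.9056
One-sided α = 0.05 → critical value z_{0.05} = 1.645.
Power = Φ(δ − 1.645) = Φ(1.261) = 0.8963.
Type II error: β = 1 − power = 1 − 0.8963 = 0.1037.

β ≈ 0.104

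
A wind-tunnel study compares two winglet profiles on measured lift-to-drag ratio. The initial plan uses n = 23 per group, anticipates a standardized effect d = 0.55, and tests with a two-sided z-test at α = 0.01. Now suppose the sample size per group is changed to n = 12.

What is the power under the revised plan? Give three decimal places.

Power ≈ 0.110

With n = 12 per group: δ = d·√(n/2) = 0.55 × √(12/2) = 1.3472. Critical value z_{0.005} = 2.576.
Revised power = Φ(δ − 2.576) + Φ(−δ − 2.576) = Φ(-1.229) + Φ(-3.923) = 0.1096 + 0.0000 = 0.1097.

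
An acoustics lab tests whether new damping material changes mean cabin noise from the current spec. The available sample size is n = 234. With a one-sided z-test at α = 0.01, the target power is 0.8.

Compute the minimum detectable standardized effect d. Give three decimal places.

Required noncentrality: δ = z_{0.01} + z_{0.20} = 2.326 + 0.842 = 3.168.
δ = d·√n ⇒ d = δ/√n = 3.168/√234 = 0.2071.

d ≈ 0.207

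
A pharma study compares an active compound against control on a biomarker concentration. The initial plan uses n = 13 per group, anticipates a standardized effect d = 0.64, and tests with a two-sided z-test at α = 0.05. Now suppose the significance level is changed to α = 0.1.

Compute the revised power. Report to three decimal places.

Power ≈ 0.495

δ = d·√(n/2) = 0.64 × √(13/2) = 1.6317 (unchanged). New critical value: z_{0.05} = 1.645.
Revised power = Φ(δ − 1.645) + Φ(−δ − 1.645) = Φ(-0.013) + Φ(-3.277) = 0.4947 + 0.0005 = 0.4953.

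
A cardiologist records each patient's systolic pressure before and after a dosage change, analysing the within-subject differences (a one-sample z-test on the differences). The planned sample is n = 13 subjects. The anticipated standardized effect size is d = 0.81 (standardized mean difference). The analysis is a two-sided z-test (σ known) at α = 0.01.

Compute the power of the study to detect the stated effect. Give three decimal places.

Noncentrality parameter: λ = d·√n = 0.81 × √13 = 2.9205
Critical value for a two-sided test at α = 0.01: z_{α/2} = 2.576.
Power = Φ(λ − 2.576) + Φ(−λ − 2.576) = Φ(0.345) + Φ(-5.496) = 0.6348 + 0.0000 = 0.6348.

Power ≈ 0.635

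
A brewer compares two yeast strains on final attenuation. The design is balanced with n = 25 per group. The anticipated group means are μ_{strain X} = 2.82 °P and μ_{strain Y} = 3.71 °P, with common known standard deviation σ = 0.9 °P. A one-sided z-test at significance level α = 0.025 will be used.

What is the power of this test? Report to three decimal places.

Standardized effect: d = |μ_{strain X} − μ_{strain Y}| / σ = |2.82 − 3.71| / 0.9 = 0.9889
Noncentrality parameter: δ = d·√(n/2) = 0.9889 × √(25/2) = 3.4963
Critical value for a one-sided test at α = 0.025: z_α = 1.960.
Power = P(Z > 1.960 − δ) = Φ(1.536) = 0.9378.

Power ≈ 0.938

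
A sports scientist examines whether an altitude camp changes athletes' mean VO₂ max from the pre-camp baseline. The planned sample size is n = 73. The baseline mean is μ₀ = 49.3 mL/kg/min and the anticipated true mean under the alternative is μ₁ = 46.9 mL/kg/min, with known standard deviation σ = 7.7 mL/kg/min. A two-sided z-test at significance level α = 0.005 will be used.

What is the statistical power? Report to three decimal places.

Standardized effect: d = |μ₁ − μ₀| / σ = |46.9 − 49.3| / 7.7 = 0.3117
Noncentrality parameter: δ = d·√n = 0.3117 × √73 = 2.6631
Two-sided α = 0.005 → critical value z_{0.0025} = 2.807.
Power = Φ(δ − 2.807) + Φ(−δ − 2.807) = Φ(-0.144) + Φ(-5.470) = 0.4428 + 0.0000 = 0.4428.

Power ≈ 0.443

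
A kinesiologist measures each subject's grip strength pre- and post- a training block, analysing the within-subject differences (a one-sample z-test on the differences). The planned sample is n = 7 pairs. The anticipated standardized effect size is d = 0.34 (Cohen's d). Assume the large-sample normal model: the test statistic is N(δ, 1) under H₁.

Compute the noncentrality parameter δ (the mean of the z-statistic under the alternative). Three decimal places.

The noncentrality parameter scales effect size by the design's sample-size factor: δ = d·√n = 0.34 × √7 = 0.8996

δ ≈ 0.900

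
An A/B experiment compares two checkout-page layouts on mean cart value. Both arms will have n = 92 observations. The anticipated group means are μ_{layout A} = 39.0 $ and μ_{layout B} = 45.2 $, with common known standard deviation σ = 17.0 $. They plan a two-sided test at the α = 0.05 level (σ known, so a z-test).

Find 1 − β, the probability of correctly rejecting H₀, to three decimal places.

Power ≈ 0.696

Standardized effect: d = |μ_{layout A} − μ_{layout B}| / σ = |39.0 − 45.2| / 17.0 = 0.3647
Noncentrality parameter: δ = d·√(n/2) = 0.3647 × √(92/2) = 2.4736
Critical value for a two-sided test at α = 0.05: z_{α/2} = 1.960.
Power = Φ(δ − 1.960) + Φ(−δ − 1.960) = Φ(0.514) + Φ(-4.434) = 0.6962 + 0.0000 = 0.6962.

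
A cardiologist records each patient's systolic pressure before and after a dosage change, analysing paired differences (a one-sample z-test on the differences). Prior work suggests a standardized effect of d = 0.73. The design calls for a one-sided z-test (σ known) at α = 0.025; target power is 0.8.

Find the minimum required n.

Set Φ(δ − 1.960) = 0.8; then δ − 1.960 = Φ⁻¹(0.8) = 0.842, giving δ = 2.802.
δ = d·√n ⇒ n = (δ/d)² = (2.802 / 0.73)² = 14.73.
Rounding up, n = 15.

n = 15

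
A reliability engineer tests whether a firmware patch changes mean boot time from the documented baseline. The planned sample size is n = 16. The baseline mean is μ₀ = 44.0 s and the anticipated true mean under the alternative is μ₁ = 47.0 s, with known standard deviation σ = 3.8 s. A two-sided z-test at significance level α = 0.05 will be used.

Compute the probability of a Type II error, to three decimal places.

β ≈ 0.115

Standardized effect: d = |μ₁ − μ₀| / σ = |47.0 − 44.0| / 3.8 = 0.7895
Noncentrality parameter: δ = d·√n = 0.7895 × √16 = 3.1579
Critical value for a two-sided test at α = 0.05: z_{α/2} = 1.960.
Power = Φ(δ − 1.960) + Φ(−δ − 1.960) = Φ(1.198) + Φ(-5.118) = 0.8845 + 0.0000 = 0.8845.
Type II error: β = 1 − power = 1 − 0.8845 = 0.1155.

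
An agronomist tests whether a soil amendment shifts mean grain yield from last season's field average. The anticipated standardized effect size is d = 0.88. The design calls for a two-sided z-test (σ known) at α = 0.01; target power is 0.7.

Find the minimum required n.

For power 0.7 need Φ(δ − z_{0.005}) = 0.7, so δ = z_{0.005} + z_{0.30} = 2.576 + 0.524 = 3.100.
(The Φ(−δ − z_{α/2}) term is vanishingly small for δ > 0 and is dropped in the standard sample-size formula.)
δ = d·√n ⇒ n = (δ/d)² = (3.100 / 0.88)² = 12.41.
Rounding up, n = 13.

n = 13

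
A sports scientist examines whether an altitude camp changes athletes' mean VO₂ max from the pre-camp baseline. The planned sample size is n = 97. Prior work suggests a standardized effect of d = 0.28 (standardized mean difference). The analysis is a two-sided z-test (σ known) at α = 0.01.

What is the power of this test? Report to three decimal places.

Noncentrality parameter: δ = d·√n = 0.28 × √97 = 2.7577
Two-sided α = 0.01 → critical value z_{0.005} = 2.576.
Power = Φ(δ − 2.576) + Φ(−δ − 2.576) = Φ(0.182) + Φ(-5.334) = 0.5722 + 0.0000 = 0.5722.

Power ≈ 0.572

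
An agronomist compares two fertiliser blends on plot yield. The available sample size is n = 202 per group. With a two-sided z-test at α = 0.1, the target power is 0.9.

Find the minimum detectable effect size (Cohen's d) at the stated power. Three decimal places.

Required noncentrality: δ = z_{0.05} + z_{0.10} = 1.645 + 1.282 = 2.926.
(Lower-tail contribution to power is negligible for δ > 0.)
δ = d·√(n/2) ⇒ d = δ/√(n/2) = 2.926/√(202/2) = 0.2912.

d ≈ 0.291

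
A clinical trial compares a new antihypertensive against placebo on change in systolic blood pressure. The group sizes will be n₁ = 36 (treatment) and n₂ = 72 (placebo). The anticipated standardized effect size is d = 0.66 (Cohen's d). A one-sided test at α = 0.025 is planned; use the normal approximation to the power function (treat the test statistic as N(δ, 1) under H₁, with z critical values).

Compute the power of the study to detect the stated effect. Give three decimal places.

Power ≈ 0.899

Noncentrality parameter: δ = d / √(1/n₁ + 1/n₂) = 0.66 / √(1/36 + 1/72) = 3.2333
One-sided α = 0.025 → critical value z_{0.025} = 1.960.
Power = P(Z > 1.960 − δ) = Φ(1.273) = 0.8986.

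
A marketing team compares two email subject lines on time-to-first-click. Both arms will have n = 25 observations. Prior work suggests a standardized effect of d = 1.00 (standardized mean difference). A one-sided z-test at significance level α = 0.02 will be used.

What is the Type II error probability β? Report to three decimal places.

β ≈ 0.069

Noncentrality parameter: δ = d·√(n/2) = 1.00 × √(25/2) = 3.5355
One-sided α = 0.02 → critical value z_{0.02} = 2.054.
Power = Φ(δ − 2.054) = Φ(1.482) = 0.9308.
Type II error: β = 1 − power = 1 − 0.9308 = 0.0692.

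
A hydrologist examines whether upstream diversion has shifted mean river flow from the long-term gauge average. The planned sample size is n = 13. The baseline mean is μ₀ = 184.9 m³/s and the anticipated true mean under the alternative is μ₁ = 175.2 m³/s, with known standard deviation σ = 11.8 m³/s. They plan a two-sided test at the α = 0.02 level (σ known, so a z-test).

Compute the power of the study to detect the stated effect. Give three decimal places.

Power ≈ 0.738

Standardized effect: d = |μ₁ − μ₀| / σ = |175.2 − 184.9| / 11.8 = 0.8220
Noncentrality parameter: δ = d·√n = 0.8220 × √13 = 2.9639
Two-sided α = 0.02 → critical value z_{0.01} = 2.326.
Power = Φ(δ − 2.326) + Φ(−δ − 2.326) = Φ(0.638) + Φ(-5.290) = 0.7381 + 0.0000 = 0.7381.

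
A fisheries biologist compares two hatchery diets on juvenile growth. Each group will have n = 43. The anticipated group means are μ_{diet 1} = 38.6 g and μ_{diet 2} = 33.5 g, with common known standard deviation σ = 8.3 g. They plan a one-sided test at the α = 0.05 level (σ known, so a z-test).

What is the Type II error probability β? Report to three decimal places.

β ≈ 0.114

Standardized effect: d = |μ_{diet 1} − μ_{diet 2}| / σ = |38.6 − 33.5| / 8.3 = 0.6145
Noncentrality parameter: δ = d·√(n/2) = 0.6145 × √(43/2) = 2.8491
Critical value for a one-sided test at α = 0.05: z_α = 1.645.
Power = P(Z > 1.645 − δ) = Φ(1.204) = 0.8858.
Type II error: β = 1 − power = 1 − 0.8858 = 0.1142.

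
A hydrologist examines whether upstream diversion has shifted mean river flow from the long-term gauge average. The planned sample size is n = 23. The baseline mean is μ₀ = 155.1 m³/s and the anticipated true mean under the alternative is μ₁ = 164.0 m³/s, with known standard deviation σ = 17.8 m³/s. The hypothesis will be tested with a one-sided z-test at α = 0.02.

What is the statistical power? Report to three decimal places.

Standardized effect: d = |μ₁ − μ₀| / σ = |164.0 − 155.1| / 17.8 = 0.5000
Noncentrality parameter: δ = d·√n = 0.5000 × √23 = 2.3979
One-sided α = 0.02 → critical value z_{0.02} = 2.054.
Power = P(Z > 2.054 − δ) = Φ(0.344) = 0.6346.

Power ≈ 0.635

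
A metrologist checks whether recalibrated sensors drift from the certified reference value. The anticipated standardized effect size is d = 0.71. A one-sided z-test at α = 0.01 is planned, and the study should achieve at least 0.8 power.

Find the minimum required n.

n = 20

Set Φ(δ − 2.326) = 0.8; then δ − 2.326 = Φ⁻¹(0.8) = 0.842, giving δ = 3.168.
δ = d·√n ⇒ n = (δ/d)² = (3.168 / 0.71)² = 19.91.
Round up to the next whole unit.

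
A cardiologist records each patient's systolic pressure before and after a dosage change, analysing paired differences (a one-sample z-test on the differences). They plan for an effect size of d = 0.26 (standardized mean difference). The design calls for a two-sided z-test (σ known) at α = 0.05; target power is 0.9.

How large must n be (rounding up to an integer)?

For power 0.9 need Φ(δ − z_{0.025}) = 0.9, so δ = z_{0.025} + z_{0.10} = 1.960 + 1.282 = 3.242.
(Ignoring the negligible lower-tail rejection probability gives the usual closed-form inversion.)
δ = d·√n ⇒ n = (δ/d)² = (3.242 / 0.26)² = 155.44.
Rounding up, n = 156.

n = 156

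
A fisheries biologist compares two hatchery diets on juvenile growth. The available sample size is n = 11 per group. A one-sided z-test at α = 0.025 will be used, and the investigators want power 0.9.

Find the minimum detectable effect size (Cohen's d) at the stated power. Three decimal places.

Required noncentrality: δ = z_{0.025} + z_{0.10} = 1.960 + 1.282 = 3.242.
δ = d·√(n/2) ⇒ d = δ/√(n/2) = 3.242/√(11/2) = 1.3822.

d ≈ 1.382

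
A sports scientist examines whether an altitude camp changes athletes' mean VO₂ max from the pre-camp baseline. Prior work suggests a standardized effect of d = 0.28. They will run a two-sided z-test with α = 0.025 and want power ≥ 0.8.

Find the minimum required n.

n = 122

For power 0.8 need Φ(δ − z_{0.0125}) = 0.8, so δ = z_{0.0125} + z_{0.20} = 2.241 + 0.842 = 3.083.
(For δ > 0 the lower-tail rejection region contributes negligibly to power, so the one-term inversion is standard.)
δ = d·√n ⇒ n = (δ/d)² = (3.083 / 0.28)² = 121.24.
Rounding up, n = 122.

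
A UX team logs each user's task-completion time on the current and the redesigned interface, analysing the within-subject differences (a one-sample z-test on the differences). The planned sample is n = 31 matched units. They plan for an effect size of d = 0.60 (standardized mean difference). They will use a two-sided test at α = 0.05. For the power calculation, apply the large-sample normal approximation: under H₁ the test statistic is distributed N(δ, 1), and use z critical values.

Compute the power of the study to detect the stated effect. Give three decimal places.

Noncentrality parameter: δ = d·√n = 0.60 × √31 = 3.3407
Critical value for a two-sided test at α = 0.05: z_{α/2} = 1.960.
Power = Φ(δ − 1.960) + Φ(−δ − 1.960) = Φ(1.381) + Φ(-5.301) = 0.9163 + 0.0000 = 0.9163.

Power ≈ 0.916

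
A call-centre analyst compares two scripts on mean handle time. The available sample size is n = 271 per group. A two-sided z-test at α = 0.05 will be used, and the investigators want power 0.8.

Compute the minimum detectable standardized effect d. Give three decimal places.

Required noncentrality: δ = z_{0.025} + z_{0.20} = 1.960 + 0.842 = 2.802.
(Lower-tail contribution to power is negligible for δ > 0.)
δ = d·√(n/2) ⇒ d = δ/√(n/2) = 2.802/√(271/2) = 0.2407.

d ≈ 0.241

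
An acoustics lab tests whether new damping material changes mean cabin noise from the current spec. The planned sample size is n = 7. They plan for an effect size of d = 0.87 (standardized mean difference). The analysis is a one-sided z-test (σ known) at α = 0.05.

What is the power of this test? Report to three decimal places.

Noncentrality parameter: δ = d·√n = 0.87 × √7 = 2.3018
Critical value for a one-sided test at α = 0.05: z_α = 1.645.
Power = P(Z > 1.645 − δ) = Φ(0.657) = 0.7444.

Power ≈ 0.744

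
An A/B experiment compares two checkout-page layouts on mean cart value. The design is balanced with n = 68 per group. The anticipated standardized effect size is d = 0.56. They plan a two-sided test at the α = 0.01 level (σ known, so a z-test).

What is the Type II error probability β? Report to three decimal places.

Noncentrality parameter: δ = d·√(n/2) = 0.56 × √(68/2) = 3.2653
Critical value for a two-sided test at α = 0.01: z_{α/2} = 2.576.
Power = Φ(δ − 2.576) + Φ(−δ − 2.576) = Φ(0.690) + Φ(-5.841) = 0.7547 + 0.0000 = 0.7547.
Type II error: β = 1 − power = 1 − 0.7547 = 0.2453.

β ≈ 0.245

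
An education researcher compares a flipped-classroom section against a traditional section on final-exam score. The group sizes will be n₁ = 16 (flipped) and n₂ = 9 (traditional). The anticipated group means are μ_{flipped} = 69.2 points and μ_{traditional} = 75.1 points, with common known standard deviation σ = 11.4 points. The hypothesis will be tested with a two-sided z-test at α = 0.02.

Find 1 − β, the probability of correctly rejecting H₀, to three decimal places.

Standardized effect: d = |μ_{flipped} − μ_{traditional}| / σ = |69.2 − 75.1| / 11.4 = 0.5175
Noncentrality parameter: δ = d / √(1/n₁ + 1/n₂) = 0.5175 / √(1/16 + 1/9) = 1.2421
Critical value for a two-sided test at α = 0.02: z_{α/2} = 2.326.
Power = Φ(δ − 2.326) + Φ(−δ − 2.326) = Φ(-1.084) + Φ(-3.568) = 0.1391 + 0.0002 = 0.1393.

Power ≈ 0.139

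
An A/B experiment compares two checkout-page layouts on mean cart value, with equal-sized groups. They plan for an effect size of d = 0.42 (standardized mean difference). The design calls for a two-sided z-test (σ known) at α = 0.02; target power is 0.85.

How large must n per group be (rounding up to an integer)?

n = 129 per group

Set Φ(δ − 2.326) = 0.85; then δ − 2.326 = Φ⁻¹(0.85) = 1.036, giving δ = 3.363.
(Ignoring the negligible lower-tail rejection probability gives the usual closed-form inversion.)
δ = d·√(n/2) ⇒ n = 2(δ/d)² = 2 × (3.363 / 0.42)² = 128.21.
Round up to the next whole unit.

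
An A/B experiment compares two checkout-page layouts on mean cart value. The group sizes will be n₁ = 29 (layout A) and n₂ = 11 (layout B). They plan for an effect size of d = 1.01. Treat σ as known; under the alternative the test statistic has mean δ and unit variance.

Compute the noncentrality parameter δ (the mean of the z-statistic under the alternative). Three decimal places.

δ = d / √(1/n₁ + 1/n₂) = 1.01 / √(1/29 + 1/11) = 2.8522

δ ≈ 2.852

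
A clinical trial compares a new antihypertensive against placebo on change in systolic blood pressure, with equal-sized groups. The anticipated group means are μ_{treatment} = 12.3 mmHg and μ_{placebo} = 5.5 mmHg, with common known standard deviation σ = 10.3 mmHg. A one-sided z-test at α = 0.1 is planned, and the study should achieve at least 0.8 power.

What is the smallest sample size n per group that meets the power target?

n = 21 per group

Standardized effect: d = |μ_{treatment} − μ_{placebo}| / σ = |12.3 − 5.5| / 10.3 = 0.6602
For power 0.8 need Φ(δ − z_{0.1}) = 0.8, so δ = z_{0.1} + z_{0.20} = 1.282 + 0.842 = 2.123.
δ = d·√(n/2) ⇒ n = 2(δ/d)² = 2 × (2.123 / 0.6602)² = 20.69.
Rounding up, n = 21 per group.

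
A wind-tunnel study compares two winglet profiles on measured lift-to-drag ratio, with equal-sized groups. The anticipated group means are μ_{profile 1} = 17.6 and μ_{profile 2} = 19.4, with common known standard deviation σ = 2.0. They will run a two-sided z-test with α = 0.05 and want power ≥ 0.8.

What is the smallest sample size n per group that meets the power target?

n = 20 per group

Standardized effect: d = |μ_{profile 1} − μ_{profile 2}| / σ = |17.6 − 19.4| / 2.0 = 0.9000
For power 0.8 need Φ(δ − z_{0.025}) = 0.8, so δ = z_{0.025} + z_{0.20} = 1.960 + 0.842 = 2.802.
(Ignoring the negligible lower-tail rejection probability gives the usual closed-form inversion.)
δ = d·√(n/2) ⇒ n = 2(δ/d)² = 2 × (2.802 / 0.9000)² = 19.38.
Rounding up, n = 20 per group.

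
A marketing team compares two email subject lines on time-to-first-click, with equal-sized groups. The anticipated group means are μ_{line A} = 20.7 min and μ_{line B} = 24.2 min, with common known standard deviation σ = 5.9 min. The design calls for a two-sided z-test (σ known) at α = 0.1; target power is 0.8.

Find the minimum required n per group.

n = 36 per group

Standardized effect: d = |μ_{line A} − μ_{line B}| / σ = |20.7 − 24.2| / 5.9 = 0.5932
Set Φ(δ − 1.645) = 0.8; then δ − 1.645 = Φ⁻¹(0.8) = 0.842, giving δ = 2.486.
(The Φ(−δ − z_{α/2}) term is vanishingly small for δ > 0 and is dropped in the standard sample-size formula.)
δ = d·√(n/2) ⇒ n = 2(δ/d)² = 2 × (2.486 / 0.5932)² = 35.14.
Rounding up, n = 36 per group.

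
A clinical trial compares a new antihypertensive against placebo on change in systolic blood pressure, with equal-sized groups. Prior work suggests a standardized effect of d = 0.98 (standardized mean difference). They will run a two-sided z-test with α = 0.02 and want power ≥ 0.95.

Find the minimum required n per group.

n = 33 per group

For power 0.95 need Φ(δ − z_{0.01}) = 0.95, so δ = z_{0.01} + z_{0.05} = 2.326 + 1.645 = 3.971.
(The Φ(−δ − z_{α/2}) term is vanishingly small for δ > 0 and is dropped in the standard sample-size formula.)
δ = d·√(n/2) ⇒ n = 2(δ/d)² = 2 × (3.971 / 0.98)² = 32.84.
Round up to the next whole unit.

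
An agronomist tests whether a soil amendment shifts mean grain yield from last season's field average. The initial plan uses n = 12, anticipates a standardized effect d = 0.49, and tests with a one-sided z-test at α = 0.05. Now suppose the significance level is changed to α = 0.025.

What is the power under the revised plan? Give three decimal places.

Power ≈ 0.396

δ = d·√n = 0.49 × √12 = 1.6974 (unchanged). New critical value: z_{0.025} = 1.960.
Revised power = P(Z > 1.960 − δ) = Φ(-0.263) = 0.3964.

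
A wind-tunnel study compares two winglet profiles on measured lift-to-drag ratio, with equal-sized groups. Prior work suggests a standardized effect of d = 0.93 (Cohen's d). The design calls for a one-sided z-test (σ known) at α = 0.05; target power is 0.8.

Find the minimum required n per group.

For power 0.8 need Φ(δ − z_{0.05}) = 0.8, so δ = z_{0.05} + z_{0.20} = 1.645 + 0.842 = 2.486.
δ = d·√(n/2) ⇒ n = 2(δ/d)² = 2 × (2.486 / 0.93)² = 14.30.
Rounding up, n = 15 per group.

n = 15 per group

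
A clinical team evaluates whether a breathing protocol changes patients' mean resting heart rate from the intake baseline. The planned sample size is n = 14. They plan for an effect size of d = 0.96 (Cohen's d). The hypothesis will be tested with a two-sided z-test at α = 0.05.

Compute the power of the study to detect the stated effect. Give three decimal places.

Power ≈ 0.949

Noncentrality parameter: δ = d·√n = 0.96 × √14 = 3.5920
Two-sided α = 0.05 → critical value z_{0.025} = 1.960.
Power = Φ(δ − 1.960) + Φ(−δ − 1.960) = Φ(1.632) + Φ(-5.552) = 0.9487 + 0.0000 = 0.9487.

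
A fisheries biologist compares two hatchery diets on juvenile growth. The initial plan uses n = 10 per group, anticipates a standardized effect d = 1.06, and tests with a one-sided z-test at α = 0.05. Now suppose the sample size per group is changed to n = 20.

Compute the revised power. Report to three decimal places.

Power ≈ 0.956

With n = 20 per group: δ = d·√(n/2) = 1.06 × √(20/2) = 3.3520. Critical value z_{0.05} = 1.645.
Revised power = P(Z > 1.645 − δ) = Φ(1.707) = 0.9561.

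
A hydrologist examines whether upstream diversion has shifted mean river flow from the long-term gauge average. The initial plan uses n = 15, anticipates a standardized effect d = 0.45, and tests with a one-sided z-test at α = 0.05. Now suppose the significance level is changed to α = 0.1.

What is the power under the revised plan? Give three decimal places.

δ = d·√n = 0.45 × √15 = 1.7428 (unchanged). New critical value: z_{0.1} = 1.282.
Revised power = P(Z > 1.282 − δ) = Φ(0.461) = 0.6777.

Power ≈ 0.678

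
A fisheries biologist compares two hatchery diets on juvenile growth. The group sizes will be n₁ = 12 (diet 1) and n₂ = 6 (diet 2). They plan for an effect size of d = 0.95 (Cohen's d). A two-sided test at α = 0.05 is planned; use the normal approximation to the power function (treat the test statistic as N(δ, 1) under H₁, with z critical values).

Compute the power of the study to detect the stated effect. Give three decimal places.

Noncentrality parameter: δ = d / √(1/n₁ + 1/n₂) = 0.95 / √(1/12 + 1/6) = 1.9000
Two-sided α = 0.05 → critical value z_{0.025} = 1.960.
Power = Φ(δ − 1.960) + Φ(−δ − 1.960) = Φ(-0.060) + Φ(-3.860) = 0.4761 + 0.0001 = 0.4761.

Power ≈ 0.476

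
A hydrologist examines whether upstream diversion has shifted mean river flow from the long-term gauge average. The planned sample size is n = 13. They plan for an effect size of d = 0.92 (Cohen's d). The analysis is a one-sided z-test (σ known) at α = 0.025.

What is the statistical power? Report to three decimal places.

Noncentrality parameter: δ = d·√n = 0.92 × √13 = 3.3171
Critical value for a one-sided test at α = 0.025: z_α = 1.960.
Power = Φ(δ − 1.960) = Φ(1.357) = 0.9126.

Power ≈ 0.913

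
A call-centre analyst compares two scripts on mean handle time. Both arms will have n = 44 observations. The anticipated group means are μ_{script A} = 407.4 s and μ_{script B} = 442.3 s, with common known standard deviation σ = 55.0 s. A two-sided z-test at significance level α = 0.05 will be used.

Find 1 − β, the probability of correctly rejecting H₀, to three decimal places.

Standardized effect: d = |μ_{script A} − μ_{script B}| / σ = |407.4 − 442.3| / 55.0 = 0.6345
Noncentrality parameter: δ = d·√(n/2) = 0.6345 × √(44/2) = 2.9763
Two-sided α = 0.05 → critical value z_{0.025} = 1.960.
Power = Φ(δ − 1.960) + Φ(−δ − 1.960) = Φ(1.016) + Φ(-4.936) = 0.8453 + 0.0000 = 0.8453.

Power ≈ 0.845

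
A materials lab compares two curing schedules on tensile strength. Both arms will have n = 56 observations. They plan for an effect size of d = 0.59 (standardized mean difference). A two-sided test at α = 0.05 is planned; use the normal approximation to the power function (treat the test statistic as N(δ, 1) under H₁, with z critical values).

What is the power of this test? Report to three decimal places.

Power ≈ 0.877

Noncentrality parameter: δ = d·√(n/2) = 0.59 × √(56/2) = 3.1220
Two-sided α = 0.05 → critical value z_{0.025} = 1.960.
Power = Φ(δ − 1.960) + Φ(−δ − 1.960) = Φ(1.162) + Φ(-5.082) = 0.8774 + 0.0000 = 0.8774.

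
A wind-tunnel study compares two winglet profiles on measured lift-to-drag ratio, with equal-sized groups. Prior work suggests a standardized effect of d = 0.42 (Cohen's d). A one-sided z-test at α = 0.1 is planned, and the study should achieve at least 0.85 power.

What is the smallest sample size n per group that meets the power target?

For power 0.85 need Φ(δ − z_{0.1}) = 0.85, so δ = z_{0.1} + z_{0.15} = 1.282 + 1.036 = 2.318.
δ = d·√(n/2) ⇒ n = 2(δ/d)² = 2 × (2.318 / 0.42)² = 60.92.
Rounding up, n = 61 per group.

n = 61 per group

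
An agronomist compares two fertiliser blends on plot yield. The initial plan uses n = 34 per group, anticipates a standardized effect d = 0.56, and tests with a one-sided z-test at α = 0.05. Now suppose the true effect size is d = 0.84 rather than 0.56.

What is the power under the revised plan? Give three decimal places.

Power ≈ 0.966

With d = 0.84: δ = d·√(n/2) = 0.84 × √(34/2) = 3.4634. Critical value z_{0.05} = 1.645.
Revised power = Φ(δ − 1.645) = Φ(1.819) = 0.9655.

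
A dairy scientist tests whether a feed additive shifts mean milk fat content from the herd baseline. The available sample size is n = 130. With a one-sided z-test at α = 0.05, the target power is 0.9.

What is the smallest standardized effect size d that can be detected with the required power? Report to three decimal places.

Need Φ(δ − 1.645) = 0.9, so δ = 1.645 + 1.282 = 2.926.
δ = d·√n ⇒ d = δ/√n = 2.926/√130 = 0.2567.

d ≈ 0.257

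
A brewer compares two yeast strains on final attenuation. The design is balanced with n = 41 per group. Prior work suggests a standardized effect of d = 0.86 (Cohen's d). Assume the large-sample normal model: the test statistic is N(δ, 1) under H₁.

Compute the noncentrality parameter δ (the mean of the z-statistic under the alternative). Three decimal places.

δ = d·√(n/2) = 0.86 × √(41/2) = 3.8938

δ ≈ 3.894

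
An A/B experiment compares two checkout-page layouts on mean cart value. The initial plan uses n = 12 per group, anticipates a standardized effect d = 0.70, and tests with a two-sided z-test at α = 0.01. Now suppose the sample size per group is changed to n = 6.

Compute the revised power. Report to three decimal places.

With n = 6 per group: δ = d·√(n/2) = 0.70 × √(6/2) = 1.2124. Critical value z_{0.005} = 2.576.
Revised power = Φ(δ − 2.576) + Φ(−δ − 2.576) = Φ(-1.363) + Φ(-3.788) = 0.0864 + 0.0001 = 0.0865.

Power ≈ 0.086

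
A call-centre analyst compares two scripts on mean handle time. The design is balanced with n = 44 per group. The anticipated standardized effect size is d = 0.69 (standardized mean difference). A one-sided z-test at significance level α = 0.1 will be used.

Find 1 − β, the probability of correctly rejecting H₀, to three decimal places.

Noncentrality parameter: δ = d·√(n/2) = 0.69 × √(44/2) = 3.2364
One-sided α = 0.1 → critical value z_{0.1} = 1.282.
Power = P(Z > 1.282 − δ) = Φ(1.955) = 0.9747.

Power ≈ 0.975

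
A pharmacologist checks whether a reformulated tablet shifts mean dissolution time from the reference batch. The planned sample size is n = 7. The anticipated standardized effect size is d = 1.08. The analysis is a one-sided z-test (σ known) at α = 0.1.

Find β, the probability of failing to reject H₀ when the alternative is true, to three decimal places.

β ≈ 0.058

Noncentrality parameter: δ = d·√n = 1.08 × √7 = 2.8574
Critical value for a one-sided test at α = 0.1: z_α = 1.282.
Power = Φ(δ − 1.282) = Φ(1.576) = 0.9425.
Type II error: β = 1 − power = 1 − 0.9425 = 0.0575.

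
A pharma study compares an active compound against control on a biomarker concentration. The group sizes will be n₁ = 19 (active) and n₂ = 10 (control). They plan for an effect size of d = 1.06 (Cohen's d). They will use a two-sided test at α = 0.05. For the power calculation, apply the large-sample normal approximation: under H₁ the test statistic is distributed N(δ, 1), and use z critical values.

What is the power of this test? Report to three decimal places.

Power ≈ 0.774

Noncentrality parameter: δ = d / √(1/n₁ + 1/n₂) = 1.06 / √(1/19 + 1/10) = 2.7132
Two-sided α = 0.05 → critical value z_{0.025} = 1.960.
Power = Φ(δ − 1.960) + Φ(−δ − 1.960) = Φ(0.753) + Φ(-4.673) = 0.7743 + 0.0000 = 0.7744.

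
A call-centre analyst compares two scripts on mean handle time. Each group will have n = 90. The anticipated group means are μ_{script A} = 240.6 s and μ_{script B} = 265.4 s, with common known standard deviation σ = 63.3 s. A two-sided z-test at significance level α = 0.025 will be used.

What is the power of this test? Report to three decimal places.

Standardized effect: d = |μ_{script A} − μ_{script B}| / σ = |240.6 − 265.4| / 63.3 = 0.3918
Noncentrality parameter: λ = d·√(n/2) = 0.3918 × √(90/2) = 2.6282
Two-sided α = 0.025 → critical value z_{0.0125} = 2.241.
Power = Φ(λ − 2.241) + Φ(−λ − 2.241) = Φ(0.387) + Φ(-4.870) = 0.6505 + 0.0000 = 0.6505.

Power ≈ 0.651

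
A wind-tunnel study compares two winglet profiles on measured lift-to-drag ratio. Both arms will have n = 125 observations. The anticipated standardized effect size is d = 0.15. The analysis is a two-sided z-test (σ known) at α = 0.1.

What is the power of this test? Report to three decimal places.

Noncentrality parameter: δ = d·√(n/2) = 0.15 × √(125/2) = 1.1859
Critical value for a two-sided test at α = 0.1: z_{α/2} = 1.645.
Power = Φ(δ − 1.645) + Φ(−δ − 1.645) = Φ(-0.459) + Φ(-2.831) = 0.3231 + 0.0023 = 0.3254.

Power ≈ 0.325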